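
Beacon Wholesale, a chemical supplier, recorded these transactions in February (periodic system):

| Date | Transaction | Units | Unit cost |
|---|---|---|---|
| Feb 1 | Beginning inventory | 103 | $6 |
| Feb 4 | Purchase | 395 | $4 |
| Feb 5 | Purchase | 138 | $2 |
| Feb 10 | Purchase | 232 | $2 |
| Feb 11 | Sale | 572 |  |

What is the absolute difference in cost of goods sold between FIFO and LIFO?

FIFO COGS: 103 @ $6 + 395 @ $4 + 74 @ $2 = $2,346
LIFO COGS: 232 @ $2 + 138 @ $2 + 202 @ $4 = $1,548
Difference = |$2,346 − $1,548| = $798

$798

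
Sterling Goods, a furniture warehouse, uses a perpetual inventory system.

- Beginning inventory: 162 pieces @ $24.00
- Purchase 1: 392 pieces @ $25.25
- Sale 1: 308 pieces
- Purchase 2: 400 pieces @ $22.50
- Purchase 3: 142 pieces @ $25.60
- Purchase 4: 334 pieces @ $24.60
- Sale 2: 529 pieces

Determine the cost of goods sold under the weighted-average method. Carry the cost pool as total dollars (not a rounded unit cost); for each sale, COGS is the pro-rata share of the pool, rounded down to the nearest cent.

After Beginning: 162 on hand, pool $3,888.00 (≈ $24.0000 each)
After Purchase 1: 554 on hand, pool $13,786.00 (≈ $24.8845 each)
Sale 1, sell 308: 308/554 × $13,786.00 → $7,664.41
After Purchase 2: 646 on hand, pool $15,121.59 (≈ $23.4080 each)
After Purchase 3: 788 on hand, pool $18,756.79 (≈ $23.8030 each)
After Purchase 4: 1122 on hand, pool $26,973.19 (≈ $24.0403 each)
Sale 2, sell 529: 529/1122 × $26,973.19 → $12,717.30
Total COGS = $7,664.41 + $12,717.30 = $20,381.71
Ending inventory (cost pool remaining) = $14,255.89

COGS = $20,381.71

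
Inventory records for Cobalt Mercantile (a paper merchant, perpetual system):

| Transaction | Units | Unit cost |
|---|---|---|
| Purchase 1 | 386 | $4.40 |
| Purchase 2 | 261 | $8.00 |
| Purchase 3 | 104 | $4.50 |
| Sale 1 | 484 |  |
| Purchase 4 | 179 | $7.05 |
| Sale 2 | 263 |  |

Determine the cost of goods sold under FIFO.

COGS = $4,236.40

Sale 1 (484) [FIFO — oldest first]: 386 @ $4.40 + 98 @ $8.00 = $2,482.40
Sale 2 (263) [FIFO — oldest first]: 163 @ $8.00 + 100 @ $4.50 = $1,754.00
Total COGS = $2,482.40 + $1,754.00 = $4,236.40
Ending inventory: 4 @ $4.50 + 179 @ $7.05 = $1,279.95
Check: goods available $5,516.35 = COGS $4,236.40 + ending $1,279.95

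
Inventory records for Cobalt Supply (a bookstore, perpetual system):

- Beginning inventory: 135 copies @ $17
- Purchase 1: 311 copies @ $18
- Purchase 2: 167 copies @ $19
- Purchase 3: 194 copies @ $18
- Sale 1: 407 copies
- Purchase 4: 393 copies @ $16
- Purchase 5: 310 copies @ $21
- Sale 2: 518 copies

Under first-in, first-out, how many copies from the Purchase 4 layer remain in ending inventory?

Sale 1 (407) [FIFO — oldest first]: 135 @ $17 + 272 @ $18 = $7,191
Sale 2 (518) [FIFO — oldest first]: 39 @ $18 + 167 @ $19 + 194 @ $18 + 118 @ $16 = $9,255
Total COGS = $7,191 + $9,255 = $16,446
Ending inventory: 275 @ $16 + 310 @ $21 = $10,910
Check: goods available $27,356 = COGS $16,446 + ending $10,910

275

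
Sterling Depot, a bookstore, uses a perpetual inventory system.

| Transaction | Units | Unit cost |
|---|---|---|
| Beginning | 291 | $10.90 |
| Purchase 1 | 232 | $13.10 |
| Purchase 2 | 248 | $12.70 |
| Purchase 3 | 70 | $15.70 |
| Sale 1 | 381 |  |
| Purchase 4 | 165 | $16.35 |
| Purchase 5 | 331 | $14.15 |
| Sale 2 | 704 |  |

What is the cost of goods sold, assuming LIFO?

COGS = $15,094.30

Sale 1 (381) [LIFO — newest first]: 70 @ $15.70 + 248 @ $12.70 + 63 @ $13.10 = $5,073.90
Sale 2 (704) [LIFO — newest first]: 331 @ $14.15 + 165 @ $16.35 + 169 @ $13.10 + 39 @ $10.90 = $10,020.40
Total COGS = $5,073.90 + $10,020.40 = $15,094.30
Ending inventory: 252 @ $10.90 = $2,746.80
Check: goods available $17,841.10 = COGS $15,094.30 + ending $2,746.80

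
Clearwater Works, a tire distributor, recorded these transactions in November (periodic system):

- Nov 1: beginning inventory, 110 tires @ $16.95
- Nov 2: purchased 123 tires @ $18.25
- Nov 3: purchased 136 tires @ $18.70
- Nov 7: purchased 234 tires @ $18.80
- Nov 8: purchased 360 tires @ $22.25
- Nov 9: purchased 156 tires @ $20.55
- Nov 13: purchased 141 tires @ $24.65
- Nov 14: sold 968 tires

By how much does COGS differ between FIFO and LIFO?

$1,366.15

FIFO COGS: 110 @ $16.95 + 123 @ $18.25 + 136 @ $18.70 + 234 @ $18.80 + 360 @ $22.25 + 5 @ $20.55 = $19,164.40
LIFO COGS: 141 @ $24.65 + 156 @ $20.55 + 360 @ $22.25 + 234 @ $18.80 + 77 @ $18.70 = $20,530.55
Difference = |$19,164.40 − $20,530.55| = $1,366.15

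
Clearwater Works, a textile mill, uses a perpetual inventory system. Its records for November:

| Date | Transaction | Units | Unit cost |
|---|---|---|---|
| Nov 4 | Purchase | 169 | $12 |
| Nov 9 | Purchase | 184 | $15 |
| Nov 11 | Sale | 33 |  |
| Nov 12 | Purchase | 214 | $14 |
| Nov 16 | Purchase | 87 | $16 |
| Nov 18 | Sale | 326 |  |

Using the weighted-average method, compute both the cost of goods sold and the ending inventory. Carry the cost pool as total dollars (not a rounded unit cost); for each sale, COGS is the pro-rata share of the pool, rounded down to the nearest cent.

After Nov 4: 169 on hand, pool $2,028.00 (≈ $12.0000 each)
After Nov 9: 353 on hand, pool $4,788.00 (≈ $13.5637 each)
Nov 11, sell 33: 33/353 × $4,788.00 → $447.60
After Nov 12: 534 on hand, pool $7,336.40 (≈ $13.7386 each)
After Nov 16: 621 on hand, pool $8,728.40 (≈ $14.0554 each)
Nov 18, sell 326: 326/621 × $8,728.40 → $4,582.05
Total COGS = $447.60 + $4,582.05 = $5,029.65
Ending inventory (cost pool remaining) = $4,146.35
Check: goods available $9,176.00 = COGS $5,029.65 + ending $4,146.35

COGS = $5,029.65; ending inventory = $4,146.35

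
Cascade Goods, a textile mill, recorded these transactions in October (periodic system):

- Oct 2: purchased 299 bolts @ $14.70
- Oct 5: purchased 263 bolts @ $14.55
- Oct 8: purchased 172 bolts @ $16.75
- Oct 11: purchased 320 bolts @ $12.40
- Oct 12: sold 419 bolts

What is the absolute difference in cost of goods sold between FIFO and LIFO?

FIFO COGS: 299 @ $14.70 + 120 @ $14.55 = $6,141.30
LIFO COGS: 320 @ $12.40 + 99 @ $16.75 = $5,626.25
Difference = |$6,141.30 − $5,626.25| = $515.05

$515.05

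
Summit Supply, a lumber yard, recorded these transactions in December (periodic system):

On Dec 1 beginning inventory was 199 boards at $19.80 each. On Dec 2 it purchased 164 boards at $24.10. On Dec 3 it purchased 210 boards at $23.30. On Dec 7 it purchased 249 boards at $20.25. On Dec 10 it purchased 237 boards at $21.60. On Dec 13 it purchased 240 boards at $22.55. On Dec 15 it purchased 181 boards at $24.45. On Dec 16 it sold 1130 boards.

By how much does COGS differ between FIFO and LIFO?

$657.10

FIFO COGS: 199 @ $19.80 + 164 @ $24.10 + 210 @ $23.30 + 249 @ $20.25 + 237 @ $21.60 + 71 @ $22.55 = $24,548.10
LIFO COGS: 181 @ $24.45 + 240 @ $22.55 + 237 @ $21.60 + 249 @ $20.25 + 210 @ $23.30 + 13 @ $24.10 = $25,205.20
Difference = |$24,548.10 − $25,205.20| = $657.10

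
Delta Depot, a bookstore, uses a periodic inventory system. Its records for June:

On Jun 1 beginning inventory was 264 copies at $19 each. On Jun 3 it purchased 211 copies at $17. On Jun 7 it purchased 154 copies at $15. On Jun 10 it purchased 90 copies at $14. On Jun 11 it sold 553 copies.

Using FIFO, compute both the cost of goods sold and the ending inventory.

Jun 11, 553 sold [FIFO — oldest first]: 264 @ $19 + 211 @ $17 + 78 @ $15 = $9,773
Ending inventory: 76 @ $15 + 90 @ $14 = $2,400
Check: goods available $12,173 = COGS $9,773 + ending $2,400

COGS = $9,773; ending inventory = $2,400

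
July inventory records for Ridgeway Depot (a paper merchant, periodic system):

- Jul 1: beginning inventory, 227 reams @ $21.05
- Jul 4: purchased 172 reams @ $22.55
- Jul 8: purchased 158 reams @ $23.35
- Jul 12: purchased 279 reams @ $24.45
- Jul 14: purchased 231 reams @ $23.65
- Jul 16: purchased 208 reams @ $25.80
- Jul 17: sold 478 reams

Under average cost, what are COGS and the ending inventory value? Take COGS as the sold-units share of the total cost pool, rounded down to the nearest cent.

COGS = $11,246.06; ending inventory = $18,751.29

Jul 17, sell 478: 478/1275 × $29,997.35 → $11,246.06
Ending inventory (cost pool remaining) = $18,751.29
Check: goods available $29,997.35 = COGS $11,246.06 + ending $18,751.29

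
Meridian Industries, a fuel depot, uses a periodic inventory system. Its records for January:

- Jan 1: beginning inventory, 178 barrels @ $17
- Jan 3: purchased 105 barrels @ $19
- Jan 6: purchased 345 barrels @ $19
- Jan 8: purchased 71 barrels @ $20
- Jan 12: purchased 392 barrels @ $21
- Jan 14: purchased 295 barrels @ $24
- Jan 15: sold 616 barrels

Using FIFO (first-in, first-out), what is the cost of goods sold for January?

COGS = $11,348

Jan 15, 616 sold [FIFO — oldest first]: 178 @ $17 + 105 @ $19 + 333 @ $19 = $11,348
Ending inventory: 12 @ $19 + 71 @ $20 + 392 @ $21 + 295 @ $24 = $16,960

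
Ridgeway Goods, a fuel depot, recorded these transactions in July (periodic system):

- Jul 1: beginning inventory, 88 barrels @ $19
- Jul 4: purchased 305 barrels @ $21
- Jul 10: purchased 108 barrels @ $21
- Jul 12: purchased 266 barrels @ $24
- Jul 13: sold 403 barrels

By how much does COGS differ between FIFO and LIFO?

FIFO COGS: 88 @ $19 + 305 @ $21 + 10 @ $21 = $8,287
LIFO COGS: 266 @ $24 + 108 @ $21 + 29 @ $21 = $9,261
Difference = |$8,287 − $9,261| = $974

$974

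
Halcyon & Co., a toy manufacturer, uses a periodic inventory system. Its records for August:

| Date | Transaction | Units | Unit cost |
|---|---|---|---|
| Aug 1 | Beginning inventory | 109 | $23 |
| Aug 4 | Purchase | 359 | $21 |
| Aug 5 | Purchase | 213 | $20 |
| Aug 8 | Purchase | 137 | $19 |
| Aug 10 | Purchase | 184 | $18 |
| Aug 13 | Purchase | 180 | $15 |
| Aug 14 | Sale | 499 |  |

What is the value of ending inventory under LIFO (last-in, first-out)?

Ending inventory = $14,344

Aug 14, 499 sold [LIFO — newest first]: 180 @ $15 + 184 @ $18 + 135 @ $19 = $8,577
Ending inventory: 109 @ $23 + 359 @ $21 + 213 @ $20 + 2 @ $19 = $14,344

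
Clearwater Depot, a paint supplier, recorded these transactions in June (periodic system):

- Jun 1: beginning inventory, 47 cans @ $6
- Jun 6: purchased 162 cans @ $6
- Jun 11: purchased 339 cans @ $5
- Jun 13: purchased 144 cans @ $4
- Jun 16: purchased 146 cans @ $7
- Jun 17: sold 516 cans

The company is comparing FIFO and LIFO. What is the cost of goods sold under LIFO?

FIFO COGS: 47 @ $6 + 162 @ $6 + 307 @ $5 = $2,789
LIFO COGS: 146 @ $7 + 144 @ $4 + 226 @ $5 = $2,728

COGS = $2,728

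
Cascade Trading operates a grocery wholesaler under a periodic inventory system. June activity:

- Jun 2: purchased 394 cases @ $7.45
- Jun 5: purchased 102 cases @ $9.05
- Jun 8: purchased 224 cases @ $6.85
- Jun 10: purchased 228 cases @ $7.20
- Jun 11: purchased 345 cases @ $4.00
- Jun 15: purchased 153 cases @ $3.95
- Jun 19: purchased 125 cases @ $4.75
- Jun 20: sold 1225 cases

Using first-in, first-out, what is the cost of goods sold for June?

COGS = $8,142.40

Jun 20, 1225 sold [FIFO — oldest first]: 394 @ $7.45 + 102 @ $9.05 + 224 @ $6.85 + 228 @ $7.20 + 277 @ $4.00 = $8,142.40
Ending inventory: 68 @ $4.00 + 153 @ $3.95 + 125 @ $4.75 = $1,470.10
Check: goods available $9,612.50 = COGS $8,142.40 + ending $1,470.10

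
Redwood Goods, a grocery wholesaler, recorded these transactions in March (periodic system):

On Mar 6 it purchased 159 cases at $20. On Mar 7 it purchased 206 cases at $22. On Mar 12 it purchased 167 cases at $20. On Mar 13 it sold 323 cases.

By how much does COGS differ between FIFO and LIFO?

FIFO COGS: 159 @ $20 + 164 @ $22 = $6,788
LIFO COGS: 167 @ $20 + 156 @ $22 = $6,772
Difference = |$6,788 − $6,772| = $16

$16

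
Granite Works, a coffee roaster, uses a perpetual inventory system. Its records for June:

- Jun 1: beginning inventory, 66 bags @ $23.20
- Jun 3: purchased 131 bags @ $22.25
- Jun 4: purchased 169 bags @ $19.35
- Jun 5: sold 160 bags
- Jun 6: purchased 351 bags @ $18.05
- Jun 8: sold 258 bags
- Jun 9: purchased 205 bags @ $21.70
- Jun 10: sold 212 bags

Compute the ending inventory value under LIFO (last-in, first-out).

Ending inventory = $6,172.40

Jun 5, 160 sold [LIFO — newest first]: 160 @ $19.35 = $3,096.00
Jun 8, 258 sold [LIFO — newest first]: 258 @ $18.05 = $4,656.90
Jun 10, 212 sold [LIFO — newest first]: 205 @ $21.70 + 7 @ $18.05 = $4,574.85
Total COGS = $3,096.00 + $4,656.90 + $4,574.85 = $12,327.75
Ending inventory: 66 @ $23.20 + 131 @ $22.25 + 9 @ $19.35 + 86 @ $18.05 = $6,172.40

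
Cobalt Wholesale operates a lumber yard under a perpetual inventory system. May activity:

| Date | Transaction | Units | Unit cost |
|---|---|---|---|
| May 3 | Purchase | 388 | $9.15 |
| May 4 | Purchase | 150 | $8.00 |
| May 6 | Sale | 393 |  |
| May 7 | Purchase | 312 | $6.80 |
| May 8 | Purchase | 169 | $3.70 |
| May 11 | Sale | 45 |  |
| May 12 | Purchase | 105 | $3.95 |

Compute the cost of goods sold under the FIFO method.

COGS = $3,950.20

May 6, 393 sold [FIFO — oldest first]: 388 @ $9.15 + 5 @ $8.00 = $3,590.20
May 11, 45 sold [FIFO — oldest first]: 45 @ $8.00 = $360.00
Total COGS = $3,590.20 + $360.00 = $3,950.20
Ending inventory: 100 @ $8.00 + 312 @ $6.80 + 169 @ $3.70 + 105 @ $3.95 = $3,961.65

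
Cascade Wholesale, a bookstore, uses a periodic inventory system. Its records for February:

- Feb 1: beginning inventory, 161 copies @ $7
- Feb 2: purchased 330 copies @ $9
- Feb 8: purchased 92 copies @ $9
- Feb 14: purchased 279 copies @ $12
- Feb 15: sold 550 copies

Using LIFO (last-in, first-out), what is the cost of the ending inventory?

Feb 15, 550 sold [LIFO — newest first]: 279 @ $12 + 92 @ $9 + 179 @ $9 = $5,787
Ending inventory: 161 @ $7 + 151 @ $9 = $2,486

Ending inventory = $2,486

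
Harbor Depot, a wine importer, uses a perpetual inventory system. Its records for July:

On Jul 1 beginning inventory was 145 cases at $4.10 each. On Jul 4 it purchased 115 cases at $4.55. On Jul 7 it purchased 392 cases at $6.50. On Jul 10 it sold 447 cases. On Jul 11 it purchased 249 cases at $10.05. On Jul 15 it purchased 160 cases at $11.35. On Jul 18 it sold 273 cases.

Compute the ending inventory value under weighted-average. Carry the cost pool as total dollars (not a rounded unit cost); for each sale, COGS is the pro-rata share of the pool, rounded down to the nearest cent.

After Jul 1: 145 on hand, pool $594.50 (≈ $4.1000 each)
After Jul 4: 260 on hand, pool $1,117.75 (≈ $4.2990 each)
After Jul 7: 652 on hand, pool $3,665.75 (≈ $5.6223 each)
Jul 10, sell 447: 447/652 × $3,665.75 → $2,513.17
After Jul 11: 454 on hand, pool $3,655.03 (≈ $8.0507 each)
After Jul 15: 614 on hand, pool $5,471.03 (≈ $8.9105 each)
Jul 18, sell 273: 273/614 × $5,471.03 → $2,432.55
Total COGS = $2,513.17 + $2,432.55 = $4,945.72
Ending inventory (cost pool remaining) = $3,038.48

Ending inventory = $3,038.48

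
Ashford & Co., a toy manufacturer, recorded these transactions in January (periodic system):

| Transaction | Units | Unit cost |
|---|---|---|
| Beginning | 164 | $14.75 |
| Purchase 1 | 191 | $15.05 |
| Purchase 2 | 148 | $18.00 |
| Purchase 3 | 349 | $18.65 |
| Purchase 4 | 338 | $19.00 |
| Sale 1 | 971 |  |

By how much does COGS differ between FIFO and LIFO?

$914.25

FIFO COGS: 164 @ $14.75 + 191 @ $15.05 + 148 @ $18.00 + 349 @ $18.65 + 119 @ $19.00 = $16,727.40
LIFO COGS: 338 @ $19.00 + 349 @ $18.65 + 148 @ $18.00 + 136 @ $15.05 = $17,641.65
Difference = |$16,727.40 − $17,641.65| = $914.25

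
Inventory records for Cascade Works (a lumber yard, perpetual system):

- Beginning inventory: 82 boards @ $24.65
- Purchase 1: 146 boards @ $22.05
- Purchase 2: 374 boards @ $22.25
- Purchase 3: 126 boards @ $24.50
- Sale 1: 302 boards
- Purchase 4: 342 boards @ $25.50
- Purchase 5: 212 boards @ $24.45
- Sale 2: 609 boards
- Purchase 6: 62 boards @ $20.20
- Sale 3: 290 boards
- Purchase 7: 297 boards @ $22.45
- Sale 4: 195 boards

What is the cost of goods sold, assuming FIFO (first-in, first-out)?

COGS = $32,973.30

Sale 1 (302) [FIFO — oldest first]: 82 @ $24.65 + 146 @ $22.05 + 74 @ $22.25 = $6,887.10
Sale 2 (609) [FIFO — oldest first]: 300 @ $22.25 + 126 @ $24.50 + 183 @ $25.50 = $14,428.50
Sale 3 (290) [FIFO — oldest first]: 159 @ $25.50 + 131 @ $24.45 = $7,257.45
Sale 4 (195) [FIFO — oldest first]: 81 @ $24.45 + 62 @ $20.20 + 52 @ $22.45 = $4,400.25
Total COGS = $6,887.10 + $14,428.50 + $7,257.45 + $4,400.25 = $32,973.30
Ending inventory: 245 @ $22.45 = $5,500.25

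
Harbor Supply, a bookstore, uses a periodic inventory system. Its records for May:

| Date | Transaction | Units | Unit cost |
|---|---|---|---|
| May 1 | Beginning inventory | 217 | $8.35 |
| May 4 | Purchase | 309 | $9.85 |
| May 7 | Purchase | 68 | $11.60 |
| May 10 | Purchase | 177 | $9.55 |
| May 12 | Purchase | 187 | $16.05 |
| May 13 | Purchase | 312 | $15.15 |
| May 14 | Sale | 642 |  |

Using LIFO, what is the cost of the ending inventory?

Ending inventory = $5,969.10

May 14, 642 sold [LIFO — newest first]: 312 @ $15.15 + 187 @ $16.05 + 143 @ $9.55 = $9,093.80
Ending inventory: 217 @ $8.35 + 309 @ $9.85 + 68 @ $11.60 + 34 @ $9.55 = $5,969.10
Check: goods available $15,062.90 = COGS $9,093.80 + ending $5,969.10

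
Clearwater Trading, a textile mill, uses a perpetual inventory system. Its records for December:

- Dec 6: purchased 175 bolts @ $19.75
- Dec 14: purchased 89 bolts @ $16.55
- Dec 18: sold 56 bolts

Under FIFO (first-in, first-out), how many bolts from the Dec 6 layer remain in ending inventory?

119

Dec 18, 56 sold [FIFO — oldest first]: 56 @ $19.75 = $1,106.00
Ending inventory: 119 @ $19.75 + 89 @ $16.55 = $3,823.20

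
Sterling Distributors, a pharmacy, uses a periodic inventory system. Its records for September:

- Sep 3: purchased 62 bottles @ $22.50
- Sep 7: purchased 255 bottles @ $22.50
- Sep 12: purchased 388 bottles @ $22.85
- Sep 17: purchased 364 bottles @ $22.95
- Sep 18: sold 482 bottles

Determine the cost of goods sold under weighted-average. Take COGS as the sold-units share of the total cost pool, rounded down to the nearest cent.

Sep 18, sell 482: 482/1069 × $24,352.10 → $10,980.08
Ending inventory (cost pool remaining) = $13,372.02
Check: goods available $24,352.10 = COGS $10,980.08 + ending $13,372.02

COGS = $10,980.08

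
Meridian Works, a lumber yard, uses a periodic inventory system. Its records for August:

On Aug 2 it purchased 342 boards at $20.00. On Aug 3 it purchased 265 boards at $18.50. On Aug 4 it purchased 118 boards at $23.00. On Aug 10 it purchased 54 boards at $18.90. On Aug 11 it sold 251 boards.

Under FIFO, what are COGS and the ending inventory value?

Aug 11, 251 sold [FIFO — oldest first]: 251 @ $20.00 = $5,020.00
Ending inventory: 91 @ $20.00 + 265 @ $18.50 + 118 @ $23.00 + 54 @ $18.90 = $10,457.10
Check: goods available $15,477.10 = COGS $5,020.00 + ending $10,457.10

COGS = $5,020.00; ending inventory = $10,457.10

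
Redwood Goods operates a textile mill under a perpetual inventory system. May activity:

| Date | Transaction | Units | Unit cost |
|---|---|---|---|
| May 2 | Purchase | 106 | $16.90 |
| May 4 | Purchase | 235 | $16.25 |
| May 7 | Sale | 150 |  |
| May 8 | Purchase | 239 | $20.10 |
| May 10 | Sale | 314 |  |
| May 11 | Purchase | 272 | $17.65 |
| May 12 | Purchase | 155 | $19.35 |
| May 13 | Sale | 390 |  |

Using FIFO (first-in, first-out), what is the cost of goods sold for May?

COGS = $15,253.55

May 7, 150 sold [FIFO — oldest first]: 106 @ $16.90 + 44 @ $16.25 = $2,506.40
May 10, 314 sold [FIFO — oldest first]: 191 @ $16.25 + 123 @ $20.10 = $5,576.05
May 13, 390 sold [FIFO — oldest first]: 116 @ $20.10 + 272 @ $17.65 + 2 @ $19.35 = $7,171.10
Total COGS = $2,506.40 + $5,576.05 + $7,171.10 = $15,253.55
Ending inventory: 153 @ $19.35 = $2,960.55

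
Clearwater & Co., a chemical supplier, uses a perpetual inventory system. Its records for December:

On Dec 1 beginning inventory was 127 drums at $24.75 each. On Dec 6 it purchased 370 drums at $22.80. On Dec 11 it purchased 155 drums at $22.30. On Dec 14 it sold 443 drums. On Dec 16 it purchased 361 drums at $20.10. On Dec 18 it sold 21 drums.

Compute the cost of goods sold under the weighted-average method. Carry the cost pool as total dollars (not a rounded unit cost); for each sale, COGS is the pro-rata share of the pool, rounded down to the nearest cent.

After Dec 1: 127 on hand, pool $3,143.25 (≈ $24.7500 each)
After Dec 6: 497 on hand, pool $11,579.25 (≈ $23.2983 each)
After Dec 11: 652 on hand, pool $15,035.75 (≈ $23.0610 each)
Dec 14, sell 443: 443/652 × $15,035.75 → $10,216.00
After Dec 16: 570 on hand, pool $12,075.85 (≈ $21.1857 each)
Dec 18, sell 21: 21/570 × $12,075.85 → $444.89
Total COGS = $10,216.00 + $444.89 = $10,660.89
Ending inventory (cost pool remaining) = $11,630.96
Check: goods available $22,291.85 = COGS $10,660.89 + ending $11,630.96

COGS = $10,660.89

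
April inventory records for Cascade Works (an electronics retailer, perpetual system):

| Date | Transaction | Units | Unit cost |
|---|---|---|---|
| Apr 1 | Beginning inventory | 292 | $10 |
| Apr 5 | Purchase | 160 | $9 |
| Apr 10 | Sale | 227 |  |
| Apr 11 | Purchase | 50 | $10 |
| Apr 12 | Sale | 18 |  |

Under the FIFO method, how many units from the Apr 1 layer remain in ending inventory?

Apr 10, 227 sold [FIFO — oldest first]: 227 @ $10 = $2,270
Apr 12, 18 sold [FIFO — oldest first]: 18 @ $10 = $180
Total COGS = $2,270 + $180 = $2,450
Ending inventory: 47 @ $10 + 160 @ $9 + 50 @ $10 = $2,410

47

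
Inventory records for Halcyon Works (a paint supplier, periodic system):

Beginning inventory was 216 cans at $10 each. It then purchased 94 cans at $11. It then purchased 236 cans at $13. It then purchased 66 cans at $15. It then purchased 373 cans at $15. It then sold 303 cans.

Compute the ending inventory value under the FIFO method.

Ending inventory = $9,730

Sale 1 (303) [FIFO — oldest first]: 216 @ $10 + 87 @ $11 = $3,117
Ending inventory: 7 @ $11 + 236 @ $13 + 66 @ $15 + 373 @ $15 = $9,730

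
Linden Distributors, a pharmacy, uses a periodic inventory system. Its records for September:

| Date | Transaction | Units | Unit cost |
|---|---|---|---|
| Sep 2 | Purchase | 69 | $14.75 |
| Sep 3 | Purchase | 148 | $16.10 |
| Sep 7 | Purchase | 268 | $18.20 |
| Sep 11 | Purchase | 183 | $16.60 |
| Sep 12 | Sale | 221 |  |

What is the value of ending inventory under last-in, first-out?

Sep 12, 221 sold [LIFO — newest first]: 183 @ $16.60 + 38 @ $18.20 = $3,729.40
Ending inventory: 69 @ $14.75 + 148 @ $16.10 + 230 @ $18.20 = $7,586.55

Ending inventory = $7,586.55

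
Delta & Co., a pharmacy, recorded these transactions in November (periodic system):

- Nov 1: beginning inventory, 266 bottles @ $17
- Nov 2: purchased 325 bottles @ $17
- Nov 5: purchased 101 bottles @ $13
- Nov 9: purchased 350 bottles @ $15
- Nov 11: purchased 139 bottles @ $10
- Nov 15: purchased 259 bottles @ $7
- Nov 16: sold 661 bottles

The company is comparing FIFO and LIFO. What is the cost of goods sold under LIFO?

COGS = $7,148

FIFO COGS: 266 @ $17 + 325 @ $17 + 70 @ $13 = $10,957
LIFO COGS: 259 @ $7 + 139 @ $10 + 263 @ $15 = $7,148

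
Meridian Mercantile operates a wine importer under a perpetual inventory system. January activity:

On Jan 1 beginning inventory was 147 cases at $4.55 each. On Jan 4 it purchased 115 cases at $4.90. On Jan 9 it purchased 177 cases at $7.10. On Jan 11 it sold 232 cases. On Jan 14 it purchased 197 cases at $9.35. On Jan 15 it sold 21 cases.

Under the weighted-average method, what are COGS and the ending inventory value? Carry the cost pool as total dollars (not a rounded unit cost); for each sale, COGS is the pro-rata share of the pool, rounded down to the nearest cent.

After Jan 1: 147 on hand, pool $668.85 (≈ $4.5500 each)
After Jan 4: 262 on hand, pool $1,232.35 (≈ $4.7036 each)
After Jan 9: 439 on hand, pool $2,489.05 (≈ $5.6698 each)
Jan 11, sell 232: 232/439 × $2,489.05 → $1,315.39
After Jan 14: 404 on hand, pool $3,015.61 (≈ $7.4644 each)
Jan 15, sell 21: 21/404 × $3,015.61 → $156.75
Total COGS = $1,315.39 + $156.75 = $1,472.14
Ending inventory (cost pool remaining) = $2,858.86
Check: goods available $4,331.00 = COGS $1,472.14 + ending $2,858.86

COGS = $1,472.14; ending inventory = $2,858.86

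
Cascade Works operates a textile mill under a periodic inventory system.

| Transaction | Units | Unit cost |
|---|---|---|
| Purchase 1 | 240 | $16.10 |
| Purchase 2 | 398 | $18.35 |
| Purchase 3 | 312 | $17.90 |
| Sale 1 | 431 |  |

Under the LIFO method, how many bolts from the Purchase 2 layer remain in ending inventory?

Sale 1 (431) [LIFO — newest first]: 312 @ $17.90 + 119 @ $18.35 = $7,768.45
Ending inventory: 240 @ $16.10 + 279 @ $18.35 = $8,983.65

279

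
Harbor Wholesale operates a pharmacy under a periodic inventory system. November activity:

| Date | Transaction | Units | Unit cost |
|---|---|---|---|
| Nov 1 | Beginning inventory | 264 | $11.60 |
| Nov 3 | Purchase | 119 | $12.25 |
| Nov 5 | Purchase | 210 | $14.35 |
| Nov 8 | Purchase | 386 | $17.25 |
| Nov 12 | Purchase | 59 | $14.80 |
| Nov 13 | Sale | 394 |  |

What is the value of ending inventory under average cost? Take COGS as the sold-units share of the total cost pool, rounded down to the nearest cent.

Nov 13, sell 394: 394/1038 × $15,065.35 → $5,718.44
Ending inventory (cost pool remaining) = $9,346.91
Check: goods available $15,065.35 = COGS $5,718.44 + ending $9,346.91

Ending inventory = $9,346.91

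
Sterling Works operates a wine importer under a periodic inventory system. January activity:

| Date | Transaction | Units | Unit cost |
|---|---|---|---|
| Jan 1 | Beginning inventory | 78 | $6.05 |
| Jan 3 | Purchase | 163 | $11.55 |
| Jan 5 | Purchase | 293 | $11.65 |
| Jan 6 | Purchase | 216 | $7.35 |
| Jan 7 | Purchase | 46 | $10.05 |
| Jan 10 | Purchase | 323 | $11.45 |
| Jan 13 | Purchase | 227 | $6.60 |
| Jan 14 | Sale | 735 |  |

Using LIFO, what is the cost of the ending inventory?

Ending inventory = $6,333.95

Jan 14, 735 sold [LIFO — newest first]: 227 @ $6.60 + 323 @ $11.45 + 46 @ $10.05 + 139 @ $7.35 = $6,680.50
Ending inventory: 78 @ $6.05 + 163 @ $11.55 + 293 @ $11.65 + 77 @ $7.35 = $6,333.95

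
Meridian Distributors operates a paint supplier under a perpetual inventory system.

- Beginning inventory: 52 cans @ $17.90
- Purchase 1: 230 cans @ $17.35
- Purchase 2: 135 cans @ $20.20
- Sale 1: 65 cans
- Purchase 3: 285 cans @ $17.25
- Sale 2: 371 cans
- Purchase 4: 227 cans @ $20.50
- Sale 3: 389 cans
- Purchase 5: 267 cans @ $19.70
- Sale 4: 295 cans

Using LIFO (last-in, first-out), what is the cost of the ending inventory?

Sale 1 (65) [LIFO — newest first]: 65 @ $20.20 = $1,313.00
Sale 2 (371) [LIFO — newest first]: 285 @ $17.25 + 70 @ $20.20 + 16 @ $17.35 = $6,607.85
Sale 3 (389) [LIFO — newest first]: 227 @ $20.50 + 162 @ $17.35 = $7,464.20
Sale 4 (295) [LIFO — newest first]: 267 @ $19.70 + 28 @ $17.35 = $5,745.70
Total COGS = $1,313.00 + $6,607.85 + $7,464.20 + $5,745.70 = $21,130.75
Ending inventory: 52 @ $17.90 + 24 @ $17.35 = $1,347.20

Ending inventory = $1,347.20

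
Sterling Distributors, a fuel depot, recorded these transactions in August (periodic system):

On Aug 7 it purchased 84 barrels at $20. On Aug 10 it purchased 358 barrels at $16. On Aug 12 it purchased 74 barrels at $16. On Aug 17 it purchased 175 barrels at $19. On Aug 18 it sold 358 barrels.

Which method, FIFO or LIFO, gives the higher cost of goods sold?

FIFO COGS: 84 @ $20 + 274 @ $16 = $6,064
LIFO COGS: 175 @ $19 + 74 @ $16 + 109 @ $16 = $6,253

LIFO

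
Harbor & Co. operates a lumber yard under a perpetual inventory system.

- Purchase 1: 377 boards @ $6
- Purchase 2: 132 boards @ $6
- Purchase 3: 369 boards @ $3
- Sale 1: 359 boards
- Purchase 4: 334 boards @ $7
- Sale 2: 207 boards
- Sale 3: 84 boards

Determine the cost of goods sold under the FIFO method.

Sale 1 (359) [FIFO — oldest first]: 359 @ $6 = $2,154
Sale 2 (207) [FIFO — oldest first]: 18 @ $6 + 132 @ $6 + 57 @ $3 = $1,071
Sale 3 (84) [FIFO — oldest first]: 84 @ $3 = $252
Total COGS = $2,154 + $1,071 + $252 = $3,477
Ending inventory: 228 @ $3 + 334 @ $7 = $3,022

COGS = $3,477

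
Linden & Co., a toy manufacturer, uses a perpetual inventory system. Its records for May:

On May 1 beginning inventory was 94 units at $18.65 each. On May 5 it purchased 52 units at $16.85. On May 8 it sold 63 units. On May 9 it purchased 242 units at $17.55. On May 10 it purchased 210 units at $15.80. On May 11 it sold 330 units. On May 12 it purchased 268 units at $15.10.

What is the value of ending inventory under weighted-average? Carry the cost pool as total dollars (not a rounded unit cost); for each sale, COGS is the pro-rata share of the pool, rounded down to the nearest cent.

After May 1: 94 on hand, pool $1,753.10 (≈ $18.6500 each)
After May 5: 146 on hand, pool $2,629.30 (≈ $18.0089 each)
May 8, sell 63: 63/146 × $2,629.30 → $1,134.56
After May 9: 325 on hand, pool $5,741.84 (≈ $17.6672 each)
After May 10: 535 on hand, pool $9,059.84 (≈ $16.9343 each)
May 11, sell 330: 330/535 × $9,059.84 → $5,588.31
After May 12: 473 on hand, pool $7,518.33 (≈ $15.8950 each)
Total COGS = $1,134.56 + $5,588.31 = $6,722.87
Ending inventory (cost pool remaining) = $7,518.33
Check: goods available $14,241.20 = COGS $6,722.87 + ending $7,518.33

Ending inventory = $7,518.33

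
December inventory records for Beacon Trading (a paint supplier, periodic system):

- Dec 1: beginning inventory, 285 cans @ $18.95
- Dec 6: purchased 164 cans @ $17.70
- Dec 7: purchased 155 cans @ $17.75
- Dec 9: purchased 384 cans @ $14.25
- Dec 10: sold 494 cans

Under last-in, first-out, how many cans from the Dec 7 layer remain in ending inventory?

45

Dec 10, 494 sold [LIFO — newest first]: 384 @ $14.25 + 110 @ $17.75 = $7,424.50
Ending inventory: 285 @ $18.95 + 164 @ $17.70 + 45 @ $17.75 = $9,102.30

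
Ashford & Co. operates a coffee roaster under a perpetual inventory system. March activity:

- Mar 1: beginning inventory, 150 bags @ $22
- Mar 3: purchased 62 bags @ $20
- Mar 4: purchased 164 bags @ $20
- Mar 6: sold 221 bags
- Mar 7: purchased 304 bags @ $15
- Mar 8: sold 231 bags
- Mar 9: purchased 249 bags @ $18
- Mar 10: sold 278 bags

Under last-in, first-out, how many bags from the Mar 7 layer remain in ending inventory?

44

Mar 6, 221 sold [LIFO — newest first]: 164 @ $20 + 57 @ $20 = $4,420
Mar 8, 231 sold [LIFO — newest first]: 231 @ $15 = $3,465
Mar 10, 278 sold [LIFO — newest first]: 249 @ $18 + 29 @ $15 = $4,917
Total COGS = $4,420 + $3,465 + $4,917 = $12,802
Ending inventory: 150 @ $22 + 5 @ $20 + 44 @ $15 = $4,060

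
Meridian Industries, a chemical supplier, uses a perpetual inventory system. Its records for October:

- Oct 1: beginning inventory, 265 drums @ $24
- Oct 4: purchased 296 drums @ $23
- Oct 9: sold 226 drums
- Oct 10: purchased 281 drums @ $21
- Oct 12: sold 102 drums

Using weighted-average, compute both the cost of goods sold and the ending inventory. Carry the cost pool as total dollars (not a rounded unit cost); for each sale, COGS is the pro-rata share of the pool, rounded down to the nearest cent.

COGS = $7,583.89; ending inventory = $11,485.11

After Oct 1: 265 on hand, pool $6,360.00 (≈ $24.0000 each)
After Oct 4: 561 on hand, pool $13,168.00 (≈ $23.4724 each)
Oct 9, sell 226: 226/561 × $13,168.00 → $5,304.75
After Oct 10: 616 on hand, pool $13,764.25 (≈ $22.3446 each)
Oct 12, sell 102: 102/616 × $13,764.25 → $2,279.14
Total COGS = $5,304.75 + $2,279.14 = $7,583.89
Ending inventory (cost pool remaining) = $11,485.11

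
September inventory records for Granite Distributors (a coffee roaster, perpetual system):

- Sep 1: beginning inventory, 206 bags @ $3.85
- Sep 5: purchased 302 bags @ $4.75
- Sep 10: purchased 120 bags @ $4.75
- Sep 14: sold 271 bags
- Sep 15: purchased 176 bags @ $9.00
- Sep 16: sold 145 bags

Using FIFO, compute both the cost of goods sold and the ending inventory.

Sep 14, 271 sold [FIFO — oldest first]: 206 @ $3.85 + 65 @ $4.75 = $1,101.85
Sep 16, 145 sold [FIFO — oldest first]: 145 @ $4.75 = $688.75
Total COGS = $1,101.85 + $688.75 = $1,790.60
Ending inventory: 92 @ $4.75 + 120 @ $4.75 + 176 @ $9.00 = $2,591.00
Check: goods available $4,381.60 = COGS $1,790.60 + ending $2,591.00

COGS = $1,790.60; ending inventory = $2,591.00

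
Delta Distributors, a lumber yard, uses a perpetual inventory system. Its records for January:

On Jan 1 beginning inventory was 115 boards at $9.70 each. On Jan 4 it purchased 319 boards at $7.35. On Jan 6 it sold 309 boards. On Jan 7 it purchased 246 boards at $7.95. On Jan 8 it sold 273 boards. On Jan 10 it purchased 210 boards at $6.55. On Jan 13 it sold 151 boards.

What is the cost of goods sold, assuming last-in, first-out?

COGS = $5,454.30

Jan 6, 309 sold [LIFO — newest first]: 309 @ $7.35 = $2,271.15
Jan 8, 273 sold [LIFO — newest first]: 246 @ $7.95 + 10 @ $7.35 + 17 @ $9.70 = $2,194.10
Jan 13, 151 sold [LIFO — newest first]: 151 @ $6.55 = $989.05
Total COGS = $2,271.15 + $2,194.10 + $989.05 = $5,454.30
Ending inventory: 98 @ $9.70 + 59 @ $6.55 = $1,337.05
Check: goods available $6,791.35 = COGS $5,454.30 + ending $1,337.05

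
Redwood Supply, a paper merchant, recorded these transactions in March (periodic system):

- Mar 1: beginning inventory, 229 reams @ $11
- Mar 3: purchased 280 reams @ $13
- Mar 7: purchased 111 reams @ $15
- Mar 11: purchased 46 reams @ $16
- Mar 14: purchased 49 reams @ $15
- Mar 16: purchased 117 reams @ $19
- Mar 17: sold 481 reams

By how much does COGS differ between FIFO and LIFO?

FIFO COGS: 229 @ $11 + 252 @ $13 = $5,795
LIFO COGS: 117 @ $19 + 49 @ $15 + 46 @ $16 + 111 @ $15 + 158 @ $13 = $7,413
Difference = |$5,795 − $7,413| = $1,618

$1,618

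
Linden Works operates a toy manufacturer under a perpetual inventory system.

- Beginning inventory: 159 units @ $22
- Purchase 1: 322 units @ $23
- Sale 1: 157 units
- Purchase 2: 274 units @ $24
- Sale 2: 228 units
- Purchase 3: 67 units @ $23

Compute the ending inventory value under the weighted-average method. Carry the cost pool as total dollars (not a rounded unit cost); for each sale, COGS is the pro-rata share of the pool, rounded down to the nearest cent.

After Beginning: 159 on hand, pool $3,498.00 (≈ $22.0000 each)
After Purchase 1: 481 on hand, pool $10,904.00 (≈ $22.6694 each)
Sale 1, sell 157: 157/481 × $10,904.00 → $3,559.10
After Purchase 2: 598 on hand, pool $13,920.90 (≈ $23.2791 each)
Sale 2, sell 228: 228/598 × $13,920.90 → $5,307.63
After Purchase 3: 437 on hand, pool $10,154.27 (≈ $23.2363 each)
Total COGS = $3,559.10 + $5,307.63 = $8,866.73
Ending inventory (cost pool remaining) = $10,154.27
Check: goods available $19,021.00 = COGS $8,866.73 + ending $10,154.27

Ending inventory = $10,154.27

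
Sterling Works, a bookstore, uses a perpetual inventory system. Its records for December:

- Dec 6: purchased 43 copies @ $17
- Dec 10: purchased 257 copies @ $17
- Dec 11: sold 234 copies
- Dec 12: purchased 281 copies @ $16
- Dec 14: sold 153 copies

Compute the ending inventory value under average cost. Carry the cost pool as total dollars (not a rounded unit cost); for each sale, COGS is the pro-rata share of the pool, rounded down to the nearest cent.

After Dec 6: 43 on hand, pool $731.00 (≈ $17.0000 each)
After Dec 10: 300 on hand, pool $5,100.00 (≈ $17.0000 each)
Dec 11, sell 234: 234/300 × $5,100.00 → $3,978.00
After Dec 12: 347 on hand, pool $5,618.00 (≈ $16.1902 each)
Dec 14, sell 153: 153/347 × $5,618.00 → $2,477.10
Total COGS = $3,978.00 + $2,477.10 = $6,455.10
Ending inventory (cost pool remaining) = $3,140.90

Ending inventory = $3,140.90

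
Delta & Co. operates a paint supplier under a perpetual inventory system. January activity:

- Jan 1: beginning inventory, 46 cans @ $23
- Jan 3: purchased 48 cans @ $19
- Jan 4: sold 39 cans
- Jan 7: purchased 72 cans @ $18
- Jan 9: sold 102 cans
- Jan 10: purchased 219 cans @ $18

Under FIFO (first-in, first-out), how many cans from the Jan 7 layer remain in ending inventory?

Jan 4, 39 sold [FIFO — oldest first]: 39 @ $23 = $897
Jan 9, 102 sold [FIFO — oldest first]: 7 @ $23 + 48 @ $19 + 47 @ $18 = $1,919
Total COGS = $897 + $1,919 = $2,816
Ending inventory: 25 @ $18 + 219 @ $18 = $4,392

25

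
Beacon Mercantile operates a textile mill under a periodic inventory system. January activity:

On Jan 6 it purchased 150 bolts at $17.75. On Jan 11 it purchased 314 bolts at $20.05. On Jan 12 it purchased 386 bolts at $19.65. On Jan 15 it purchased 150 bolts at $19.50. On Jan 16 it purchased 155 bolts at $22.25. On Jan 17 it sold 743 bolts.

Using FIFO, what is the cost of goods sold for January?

COGS = $14,440.55

Jan 17, 743 sold [FIFO — oldest first]: 150 @ $17.75 + 314 @ $20.05 + 279 @ $19.65 = $14,440.55
Ending inventory: 107 @ $19.65 + 150 @ $19.50 + 155 @ $22.25 = $8,476.30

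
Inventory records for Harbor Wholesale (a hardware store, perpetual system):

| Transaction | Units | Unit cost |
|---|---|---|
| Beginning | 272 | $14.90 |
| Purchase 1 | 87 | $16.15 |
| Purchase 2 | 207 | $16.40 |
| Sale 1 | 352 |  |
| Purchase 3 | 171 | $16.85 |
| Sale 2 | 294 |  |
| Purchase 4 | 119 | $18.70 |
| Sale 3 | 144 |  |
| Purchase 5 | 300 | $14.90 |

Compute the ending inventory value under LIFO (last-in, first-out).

Sale 1 (352) [LIFO — newest first]: 207 @ $16.40 + 87 @ $16.15 + 58 @ $14.90 = $5,664.05
Sale 2 (294) [LIFO — newest first]: 171 @ $16.85 + 123 @ $14.90 = $4,714.05
Sale 3 (144) [LIFO — newest first]: 119 @ $18.70 + 25 @ $14.90 = $2,597.80
Total COGS = $5,664.05 + $4,714.05 + $2,597.80 = $12,975.90
Ending inventory: 66 @ $14.90 + 300 @ $14.90 = $5,453.40
Check: goods available $18,429.30 = COGS $12,975.90 + ending $5,453.40

Ending inventory = $5,453.40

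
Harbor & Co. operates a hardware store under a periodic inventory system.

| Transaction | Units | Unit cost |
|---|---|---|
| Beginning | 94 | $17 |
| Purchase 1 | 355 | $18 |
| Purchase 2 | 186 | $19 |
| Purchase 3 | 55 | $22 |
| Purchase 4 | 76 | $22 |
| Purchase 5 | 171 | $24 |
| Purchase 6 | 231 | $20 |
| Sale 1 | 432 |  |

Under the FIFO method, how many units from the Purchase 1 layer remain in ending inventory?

17

Sale 1 (432) [FIFO — oldest first]: 94 @ $17 + 338 @ $18 = $7,682
Ending inventory: 17 @ $18 + 186 @ $19 + 55 @ $22 + 76 @ $22 + 171 @ $24 + 231 @ $20 = $15,446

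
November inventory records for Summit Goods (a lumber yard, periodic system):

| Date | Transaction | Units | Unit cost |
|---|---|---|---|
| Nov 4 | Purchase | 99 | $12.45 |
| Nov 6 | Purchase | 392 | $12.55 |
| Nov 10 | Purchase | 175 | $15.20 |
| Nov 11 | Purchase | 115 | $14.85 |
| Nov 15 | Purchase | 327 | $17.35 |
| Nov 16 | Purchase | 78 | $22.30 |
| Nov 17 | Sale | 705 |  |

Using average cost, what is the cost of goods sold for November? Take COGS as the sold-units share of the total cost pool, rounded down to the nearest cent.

COGS = $10,659.85

Nov 17, sell 705: 705/1186 × $17,932.75 → $10,659.85
Ending inventory (cost pool remaining) = $7,272.90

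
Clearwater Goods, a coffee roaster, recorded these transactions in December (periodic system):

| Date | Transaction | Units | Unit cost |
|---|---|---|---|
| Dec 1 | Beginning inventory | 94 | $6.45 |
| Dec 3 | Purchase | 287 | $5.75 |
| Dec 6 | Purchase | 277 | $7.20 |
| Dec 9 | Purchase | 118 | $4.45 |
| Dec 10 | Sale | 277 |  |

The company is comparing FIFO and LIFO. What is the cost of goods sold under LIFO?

FIFO COGS: 94 @ $6.45 + 183 @ $5.75 = $1,658.55
LIFO COGS: 118 @ $4.45 + 159 @ $7.20 = $1,669.90

COGS = $1,669.90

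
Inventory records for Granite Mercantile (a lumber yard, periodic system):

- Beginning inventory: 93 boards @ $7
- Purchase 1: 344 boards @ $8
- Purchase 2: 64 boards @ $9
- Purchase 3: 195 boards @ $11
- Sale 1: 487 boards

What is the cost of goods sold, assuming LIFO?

Sale 1 (487) [LIFO — newest first]: 195 @ $11 + 64 @ $9 + 228 @ $8 = $4,545
Ending inventory: 93 @ $7 + 116 @ $8 = $1,579

COGS = $4,545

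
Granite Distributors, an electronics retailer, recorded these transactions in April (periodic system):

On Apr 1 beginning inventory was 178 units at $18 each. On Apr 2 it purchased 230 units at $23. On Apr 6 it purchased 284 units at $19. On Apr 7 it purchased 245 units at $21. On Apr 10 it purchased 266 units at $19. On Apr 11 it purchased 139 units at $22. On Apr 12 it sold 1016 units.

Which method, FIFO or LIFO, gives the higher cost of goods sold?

FIFO COGS: 178 @ $18 + 230 @ $23 + 284 @ $19 + 245 @ $21 + 79 @ $19 = $20,536
LIFO COGS: 139 @ $22 + 266 @ $19 + 245 @ $21 + 284 @ $19 + 82 @ $23 = $20,539

LIFO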